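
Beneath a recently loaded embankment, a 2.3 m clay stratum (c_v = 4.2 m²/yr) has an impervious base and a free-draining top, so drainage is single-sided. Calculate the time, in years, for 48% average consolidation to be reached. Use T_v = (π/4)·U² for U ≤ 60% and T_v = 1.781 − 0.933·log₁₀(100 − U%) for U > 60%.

t ≈ 0.228 years

Drainage path length: H_d = H = 2.3 m (single drainage).
U ≤ 60%: T_v = (π/4)·U² = (π/4)×0.48² = 0.18096.
t = T_v·H_d²/c_v = 0.18096×2.3²/4.2 = 0.2279 years.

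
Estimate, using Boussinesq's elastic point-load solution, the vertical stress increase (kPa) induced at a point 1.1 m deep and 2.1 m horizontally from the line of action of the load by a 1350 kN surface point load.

Boussinesq vertical stress below a point load on an elastic half-space:
Δσ_z = 3P/(2πz²) · [1 + (r/z)²]^(−5/2)
r/z = 2.1/1.1 = 1.9091; [1+(r/z)²]^(−5/2) = 0.021509.
Δσ_z = 3×1350/(2π×1.1²) × 0.021509 = 532.71 × 0.021509 = 11.46 kPa

Δσ_z ≈ 11.5 kPa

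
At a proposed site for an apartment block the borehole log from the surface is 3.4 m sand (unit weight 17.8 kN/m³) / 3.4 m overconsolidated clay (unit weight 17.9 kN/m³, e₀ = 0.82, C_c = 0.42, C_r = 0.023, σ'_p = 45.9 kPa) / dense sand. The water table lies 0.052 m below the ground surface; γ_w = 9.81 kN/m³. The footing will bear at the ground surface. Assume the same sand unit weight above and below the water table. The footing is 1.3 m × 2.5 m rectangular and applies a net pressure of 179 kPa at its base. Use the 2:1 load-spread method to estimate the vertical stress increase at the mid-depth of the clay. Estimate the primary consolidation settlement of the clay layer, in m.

Mid-depth of clay below the ground surface: z = 3.4 + 3.4/2 = 5.1 m.
Total vertical stress at mid-clay: σ_v = 17.8×3.4 + 17.9×1.7 = 90.95 kPa.
Pore pressure: u = 9.81×(5.1 − 0.052) = 49.521 kPa.
Initial effective stress: σ'_0 = σ_v − u = 90.95 − 49.521 = 41.429 kPa.
Stress increase at mid-clay by the 2:1 spreading method:
Δσ = qBL/((B+z)(L+z)) = 179×1.3×2.5/((1.3+5.1)(2.5+5.1)) = 11.96 kPa
Final effective stress: σ'_f = 41.429 + 11.96 = 53.389 kPa.
σ'_f = 53.389 > σ'_p = 45.9 kPa, so the stress path crosses the preconsolidation pressure — recompression up to σ'_p, then virgin compression beyond:
S_c = H/(1+e₀)·[C_r·log₁₀(σ'_p/σ'_0) + C_c·log₁₀(σ'_f/σ'_p)]
    = 3.4/1.82 × [0.023×log₁₀(45.9/41.429) + 0.42×log₁₀(53.389/45.9)]
    = 1.8681 × [0.0010237 + 0.027568] = 0.05341 m

S_c ≈ 0.0534 m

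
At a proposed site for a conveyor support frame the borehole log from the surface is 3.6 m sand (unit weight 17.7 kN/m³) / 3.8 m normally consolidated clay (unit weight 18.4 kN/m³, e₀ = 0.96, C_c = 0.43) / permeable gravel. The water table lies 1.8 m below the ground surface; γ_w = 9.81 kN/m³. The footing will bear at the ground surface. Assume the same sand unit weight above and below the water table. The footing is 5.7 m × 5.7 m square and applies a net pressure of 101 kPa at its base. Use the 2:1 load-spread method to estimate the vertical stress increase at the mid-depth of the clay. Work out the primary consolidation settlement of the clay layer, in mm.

Mid-depth of clay below the ground surface: z = 3.6 + 3.8/2 = 5.5 m.
Total vertical stress at mid-clay: σ_v = 17.7×3.6 + 18.4×1.9 = 98.68 kPa.
Pore pressure: u = 9.81×(5.5 − 1.8) = 36.297 kPa.
Initial effective stress: σ'_0 = σ_v − u = 98.68 − 36.297 = 62.383 kPa.
Stress increase at mid-clay by the 2:1 spreading method:
Δσ = qBL/((B+z)(L+z)) = 101×5.7×5.7/((5.7+5.5)(5.7+5.5)) = 26.16 kPa
Final effective stress: σ'_f = σ'_0 + Δσ = 62.383 + 26.16 = 88.543 kPa.
Normally consolidated clay, so the full stress increment lies on the virgin compression line:
S_c = C_c·H/(1+e₀)·log₁₀(σ'_f/σ'_0) = 0.43×3.8/(1+0.96)×log₁₀(88.543/62.383)
    = 0.83367 × 0.15209 = 0.1268 m

S_c ≈ 127 mm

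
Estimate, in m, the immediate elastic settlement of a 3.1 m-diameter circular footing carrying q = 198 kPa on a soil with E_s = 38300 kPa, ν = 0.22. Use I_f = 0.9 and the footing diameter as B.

S_e ≈ 0.0137 m

Immediate (elastic) settlement: S_e = q·B·(1−ν²)/E_s · I_f.
S_e = 198 × 3.1 × (1 − 0.22²) / 38300 × 0.9
    = 198 × 3.1 × 0.9516 / 38300 × 0.9
    = 0.01373 m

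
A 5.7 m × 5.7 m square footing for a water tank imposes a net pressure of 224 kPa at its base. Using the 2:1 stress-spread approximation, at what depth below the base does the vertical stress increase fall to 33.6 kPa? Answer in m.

2:1 spreading — at depth z the loaded area has grown by z in each plan dimension:
qB²/(B+z)² = Δσ_z ⇒ z = B(√(q/Δσ_z) − 1) = 5.7×(√(224/33.6) − 1) = 9.017 m

z ≈ 9.02 m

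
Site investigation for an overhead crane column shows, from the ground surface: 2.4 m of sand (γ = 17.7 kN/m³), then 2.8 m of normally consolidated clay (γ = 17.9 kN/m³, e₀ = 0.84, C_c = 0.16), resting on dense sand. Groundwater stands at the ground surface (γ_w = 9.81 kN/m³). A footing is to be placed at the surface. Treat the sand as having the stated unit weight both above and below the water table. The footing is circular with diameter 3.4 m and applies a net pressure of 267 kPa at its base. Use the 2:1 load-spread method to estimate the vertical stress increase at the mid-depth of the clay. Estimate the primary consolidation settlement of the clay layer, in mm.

S_c ≈ 115 mm

Mid-depth of clay below the ground surface: z = 2.4 + 2.8/2 = 3.8 m.
Total vertical stress at mid-clay: σ_v = 17.7×2.4 + 17.9×1.4 = 67.54 kPa.
Pore pressure: u = 9.81×(3.8 − 0) = 37.278 kPa.
Initial effective stress: σ'_0 = σ_v − u = 67.54 − 37.278 = 30.262 kPa.
Stress increase at mid-clay by the 2:1 spreading method:
Δσ ≈ qD²/(D+z)² = 267×3.4²/(3.4+3.8)² = 59.539 kPa
Final effective stress: σ'_f = σ'_0 + Δσ = 30.262 + 59.539 = 89.801 kPa.
Normally consolidated clay, so the full stress increment lies on the virgin compression line:
S_c = C_c·H/(1+e₀)·log₁₀(σ'_f/σ'_0) = 0.16×2.8/(1+0.84)×log₁₀(89.801/30.262)
    = 0.24348 × 0.47238 = 0.115 m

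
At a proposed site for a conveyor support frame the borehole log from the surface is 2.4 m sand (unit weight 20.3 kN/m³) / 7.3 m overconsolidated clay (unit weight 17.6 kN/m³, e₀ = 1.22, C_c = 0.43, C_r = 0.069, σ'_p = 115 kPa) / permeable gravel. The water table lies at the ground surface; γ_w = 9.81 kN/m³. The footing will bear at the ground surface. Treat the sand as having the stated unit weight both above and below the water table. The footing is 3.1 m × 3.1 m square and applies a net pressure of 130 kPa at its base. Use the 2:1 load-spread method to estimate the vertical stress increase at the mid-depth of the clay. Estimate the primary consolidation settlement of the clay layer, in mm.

Mid-depth of clay below the ground surface: z = 2.4 + 7.3/2 = 6.05 m.
Total vertical stress at mid-clay: σ_v = 20.3×2.4 + 17.6×3.65 = 112.96 kPa.
Pore pressure: u = 9.81×(6.05 − 0) = 59.351 kPa.
Initial effective stress: σ'_0 = σ_v − u = 112.96 − 59.351 = 53.609 kPa.
Stress increase at mid-clay by the 2:1 spreading method:
Δσ = qBL/((B+z)(L+z)) = 130×3.1×3.1/((3.1+6.05)(3.1+6.05)) = 14.922 kPa
Final effective stress: σ'_f = 53.609 + 14.922 = 68.531 kPa.
σ'_f = 68.531 ≤ σ'_p = 115 kPa, so the clay remains overconsolidated and only the recompression index applies:
S_c = C_r·H/(1+e₀)·log₁₀(σ'_f/σ'_0) = 0.069×7.3/2.22×log₁₀(68.531/53.609)
    = 0.22689 × 0.10665 = 0.0242 m

S_c ≈ 24.2 mm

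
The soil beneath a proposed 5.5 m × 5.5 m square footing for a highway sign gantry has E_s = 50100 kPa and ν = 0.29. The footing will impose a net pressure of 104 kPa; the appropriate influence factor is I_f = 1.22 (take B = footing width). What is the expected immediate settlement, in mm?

Immediate (elastic) settlement: S_e = q·B·(1−ν²)/E_s · I_f.
S_e = 104 × 5.5 × (1 − 0.29²) / 50100 × 1.22
    = 104 × 5.5 × 0.9159 / 50100 × 1.22
    = 0.01276 m = 12.76 mm

S_e ≈ 12.8 mm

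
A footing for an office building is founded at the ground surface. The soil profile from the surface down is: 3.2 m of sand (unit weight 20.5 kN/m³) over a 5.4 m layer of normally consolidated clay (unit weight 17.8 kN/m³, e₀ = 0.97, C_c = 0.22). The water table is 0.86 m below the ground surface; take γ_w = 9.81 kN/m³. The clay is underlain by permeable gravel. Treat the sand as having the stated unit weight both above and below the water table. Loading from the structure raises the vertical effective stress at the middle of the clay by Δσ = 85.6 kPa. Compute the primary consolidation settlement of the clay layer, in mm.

Mid-depth of clay below the ground surface: z = 3.2 + 5.4/2 = 5.9 m.
Total vertical stress at mid-clay: σ_v = 20.5×3.2 + 17.8×2.7 = 113.66 kPa.
Pore pressure: u = 9.81×(5.9 − 0.86) = 49.442 kPa.
Initial effective stress: σ'_0 = σ_v − u = 113.66 − 49.442 = 64.218 kPa.
Final effective stress: σ'_f = σ'_0 + Δσ = 64.218 + 85.6 = 149.82 kPa.
Normally consolidated clay, so the full stress increment lies on the virgin compression line:
S_c = C_c·H/(1+e₀)·log₁₀(σ'_f/σ'_0) = 0.22×5.4/(1+0.97)×log₁₀(149.82/64.218)
    = 0.60305 × 0.36791 = 0.2219 m

S_c ≈ 222 mm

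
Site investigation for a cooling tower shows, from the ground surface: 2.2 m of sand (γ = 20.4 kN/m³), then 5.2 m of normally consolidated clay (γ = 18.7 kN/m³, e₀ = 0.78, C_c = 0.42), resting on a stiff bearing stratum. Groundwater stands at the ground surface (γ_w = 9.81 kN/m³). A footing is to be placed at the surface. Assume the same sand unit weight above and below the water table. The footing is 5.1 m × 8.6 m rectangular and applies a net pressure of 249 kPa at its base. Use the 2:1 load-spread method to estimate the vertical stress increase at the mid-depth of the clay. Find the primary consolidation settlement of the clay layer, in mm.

S_c ≈ 544 mm

Mid-depth of clay below the ground surface: z = 2.2 + 5.2/2 = 4.8 m.
Total vertical stress at mid-clay: σ_v = 20.4×2.2 + 18.7×2.6 = 93.5 kPa.
Pore pressure: u = 9.81×(4.8 − 0) = 47.088 kPa.
Initial effective stress: σ'_0 = σ_v − u = 93.5 − 47.088 = 46.412 kPa.
Stress increase at mid-clay by the 2:1 spreading method:
Δσ = qBL/((B+z)(L+z)) = 249×5.1×8.6/((5.1+4.8)(8.6+4.8)) = 82.324 kPa
Final effective stress: σ'_f = σ'_0 + Δσ = 46.412 + 82.324 = 128.74 kPa.
Normally consolidated clay, so the full stress increment lies on the virgin compression line:
S_c = C_c·H/(1+e₀)·log₁₀(σ'_f/σ'_0) = 0.42×5.2/(1+0.78)×log₁₀(128.74/46.412)
    = 1.227 × 0.44308 = 0.5437 m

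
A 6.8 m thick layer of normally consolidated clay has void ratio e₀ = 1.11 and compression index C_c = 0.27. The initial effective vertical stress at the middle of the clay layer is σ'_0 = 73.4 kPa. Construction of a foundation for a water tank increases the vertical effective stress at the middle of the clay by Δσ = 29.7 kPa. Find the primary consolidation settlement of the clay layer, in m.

S_c ≈ 0.128 m

Final effective stress: σ'_f = σ'_0 + Δσ = 73.4 + 29.7 = 103.1 kPa.
Normally consolidated clay, so the full stress increment lies on the virgin compression line:
S_c = C_c·H/(1+e₀)·log₁₀(σ'_f/σ'_0) = 0.27×6.8/(1+1.11)×log₁₀(103.1/73.4)
    = 0.87014 × 0.14756 = 0.1284 m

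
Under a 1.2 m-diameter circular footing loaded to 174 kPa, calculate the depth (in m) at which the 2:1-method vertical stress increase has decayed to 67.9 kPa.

2:1 spreading — at depth z the loaded area has grown by z in each plan dimension:
qD²/(D+z)² = Δσ_z ⇒ z = D(√(q/Δσ_z) − 1) = 1.2×(√(174/67.9) − 1) = 0.721 m

z ≈ 0.721 m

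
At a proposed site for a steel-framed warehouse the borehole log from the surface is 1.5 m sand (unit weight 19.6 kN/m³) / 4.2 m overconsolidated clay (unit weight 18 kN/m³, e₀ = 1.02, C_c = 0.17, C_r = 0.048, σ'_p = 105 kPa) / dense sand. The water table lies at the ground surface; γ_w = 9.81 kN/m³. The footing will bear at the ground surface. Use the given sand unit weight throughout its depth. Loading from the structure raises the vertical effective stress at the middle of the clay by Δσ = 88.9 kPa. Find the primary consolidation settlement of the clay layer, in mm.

Mid-depth of clay below the ground surface: z = 1.5 + 4.2/2 = 3.6 m.
Total vertical stress at mid-clay: σ_v = 19.6×1.5 + 18×2.1 = 67.2 kPa.
Pore pressure: u = 9.81×(3.6 − 0) = 35.316 kPa.
Initial effective stress: σ'_0 = σ_v − u = 67.2 − 35.316 = 31.884 kPa.
Final effective stress: σ'_f = 31.884 + 88.9 = 120.78 kPa.
σ'_f = 120.78 > σ'_p = 105 kPa, so the stress path crosses the preconsolidation pressure — recompression up to σ'_p, then virgin compression beyond:
S_c = H/(1+e₀)·[C_r·log₁₀(σ'_p/σ'_0) + C_c·log₁₀(σ'_f/σ'_p)]
    = 4.2/2.02 × [0.048×log₁₀(105/31.884) + 0.17×log₁₀(120.78/105)]
    = 2.0792 × [0.024846 + 0.010337] = 0.07315 m

S_c ≈ 73.2 mm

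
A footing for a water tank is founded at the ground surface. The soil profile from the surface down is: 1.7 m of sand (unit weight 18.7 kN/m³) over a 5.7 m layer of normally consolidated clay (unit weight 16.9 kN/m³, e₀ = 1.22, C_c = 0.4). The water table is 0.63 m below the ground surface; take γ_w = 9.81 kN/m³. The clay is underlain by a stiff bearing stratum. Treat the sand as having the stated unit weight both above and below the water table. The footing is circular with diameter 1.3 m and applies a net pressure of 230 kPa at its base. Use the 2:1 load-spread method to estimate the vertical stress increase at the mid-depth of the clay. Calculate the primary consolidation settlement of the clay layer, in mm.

Mid-depth of clay below the ground surface: z = 1.7 + 5.7/2 = 4.55 m.
Total vertical stress at mid-clay: σ_v = 18.7×1.7 + 16.9×2.85 = 79.955 kPa.
Pore pressure: u = 9.81×(4.55 − 0.63) = 38.455 kPa.
Initial effective stress: σ'_0 = σ_v − u = 79.955 − 38.455 = 41.5 kPa.
Stress increase at mid-clay by the 2:1 spreading method:
Δσ ≈ qD²/(D+z)² = 230×1.3²/(1.3+4.55)² = 11.358 kPa
Final effective stress: σ'_f = σ'_0 + Δσ = 41.5 + 11.358 = 52.858 kPa.
Normally consolidated clay, so the full stress increment lies on the virgin compression line:
S_c = C_c·H/(1+e₀)·log₁₀(σ'_f/σ'_0) = 0.4×5.7/(1+1.22)×log₁₀(52.858/41.5)
    = 1.027 × 0.10506 = 0.1079 m

S_c ≈ 108 mm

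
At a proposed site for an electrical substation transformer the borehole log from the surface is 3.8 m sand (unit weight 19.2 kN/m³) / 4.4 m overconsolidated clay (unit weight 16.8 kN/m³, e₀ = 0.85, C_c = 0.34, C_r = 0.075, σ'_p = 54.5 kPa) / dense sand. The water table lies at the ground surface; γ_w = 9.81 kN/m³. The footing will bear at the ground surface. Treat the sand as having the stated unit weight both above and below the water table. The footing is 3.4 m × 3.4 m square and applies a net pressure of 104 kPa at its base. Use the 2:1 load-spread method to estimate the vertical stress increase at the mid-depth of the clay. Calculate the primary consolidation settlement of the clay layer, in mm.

Mid-depth of clay below the ground surface: z = 3.8 + 4.4/2 = 6 m.
Total vertical stress at mid-clay: σ_v = 19.2×3.8 + 16.8×2.2 = 109.92 kPa.
Pore pressure: u = 9.81×(6 − 0) = 58.86 kPa.
Initial effective stress: σ'_0 = σ_v − u = 109.92 − 58.86 = 51.06 kPa.
Stress increase at mid-clay by the 2:1 spreading method:
Δσ = qBL/((B+z)(L+z)) = 104×3.4×3.4/((3.4+6)(3.4+6)) = 13.606 kPa
Final effective stress: σ'_f = 51.06 + 13.606 = 64.666 kPa.
σ'_f = 64.666 > σ'_p = 54.5 kPa, so the stress path crosses the preconsolidation pressure — recompression up to σ'_p, then virgin compression beyond:
S_c = H/(1+e₀)·[C_r·log₁₀(σ'_p/σ'_0) + C_c·log₁₀(σ'_f/σ'_p)]
    = 4.4/1.85 × [0.075×log₁₀(54.5/51.06) + 0.34×log₁₀(64.666/54.5)]
    = 2.3784 × [0.0021237 + 0.025255] = 0.06512 m

S_c ≈ 65.1 mm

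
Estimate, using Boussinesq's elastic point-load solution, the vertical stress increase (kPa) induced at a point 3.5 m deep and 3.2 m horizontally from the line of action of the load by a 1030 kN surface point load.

Δσ_z ≈ 8.79 kPa

Boussinesq vertical stress below a point load on an elastic half-space:
Δσ_z = 3P/(2πz²) · [1 + (r/z)²]^(−5/2)
r/z = 3.2/3.5 = 0.91429; [1+(r/z)²]^(−5/2) = 0.21896.
Δσ_z = 3×1030/(2π×3.5²) × 0.21896 = 40.146 × 0.21896 = 8.79 kPa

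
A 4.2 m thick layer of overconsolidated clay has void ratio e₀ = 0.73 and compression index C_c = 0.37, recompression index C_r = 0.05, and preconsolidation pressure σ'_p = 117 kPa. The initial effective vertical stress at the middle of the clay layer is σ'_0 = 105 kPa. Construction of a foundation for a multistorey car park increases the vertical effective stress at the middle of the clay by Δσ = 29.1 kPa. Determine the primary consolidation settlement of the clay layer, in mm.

Final effective stress: σ'_f = 105 + 29.1 = 134.1 kPa.
σ'_f = 134.1 > σ'_p = 117 kPa, so the stress path crosses the preconsolidation pressure — recompression up to σ'_p, then virgin compression beyond:
S_c = H/(1+e₀)·[C_r·log₁₀(σ'_p/σ'_0) + C_c·log₁₀(σ'_f/σ'_p)]
    = 4.2/1.73 × [0.05×log₁₀(117/105) + 0.37×log₁₀(134.1/117)]
    = 2.4277 × [0.0023498 + 0.02192] = 0.05892 m

S_c ≈ 58.9 mm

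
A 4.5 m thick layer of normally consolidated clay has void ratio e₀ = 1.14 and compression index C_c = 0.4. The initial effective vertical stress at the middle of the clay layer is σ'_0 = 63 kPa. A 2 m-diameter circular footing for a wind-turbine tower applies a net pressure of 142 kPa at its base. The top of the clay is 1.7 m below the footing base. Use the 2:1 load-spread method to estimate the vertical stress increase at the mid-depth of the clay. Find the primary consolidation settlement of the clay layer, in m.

S_c ≈ 0.0829 m

Mid-depth of clay below the footing base: z = 1.7 + 4.5/2 = 3.95 m.
Stress increase at mid-clay by the 2:1 spreading method:
Δσ ≈ qD²/(D+z)² = 142×2²/(2+3.95)² = 16.044 kPa
Final effective stress: σ'_f = σ'_0 + Δσ = 63 + 16.044 = 79.044 kPa.
Normally consolidated clay, so the full stress increment lies on the virgin compression line:
S_c = C_c·H/(1+e₀)·log₁₀(σ'_f/σ'_0) = 0.4×4.5/(1+1.14)×log₁₀(79.044/63)
    = 0.84112 × 0.098528 = 0.08287 m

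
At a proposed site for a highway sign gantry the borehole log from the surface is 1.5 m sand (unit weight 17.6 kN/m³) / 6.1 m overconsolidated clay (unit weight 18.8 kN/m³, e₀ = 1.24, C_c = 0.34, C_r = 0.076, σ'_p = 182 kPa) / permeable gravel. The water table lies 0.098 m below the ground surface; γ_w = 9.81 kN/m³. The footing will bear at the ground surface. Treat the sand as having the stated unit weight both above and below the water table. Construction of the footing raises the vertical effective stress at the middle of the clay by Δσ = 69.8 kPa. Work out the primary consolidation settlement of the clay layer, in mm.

Mid-depth of clay below the ground surface: z = 1.5 + 6.1/2 = 4.55 m.
Total vertical stress at mid-clay: σ_v = 17.6×1.5 + 18.8×3.05 = 83.74 kPa.
Pore pressure: u = 9.81×(4.55 − 0.098) = 43.674 kPa.
Initial effective stress: σ'_0 = σ_v − u = 83.74 − 43.674 = 40.066 kPa.
Final effective stress: σ'_f = 40.066 + 69.8 = 109.87 kPa.
σ'_f = 109.87 ≤ σ'_p = 182 kPa, so the clay remains overconsolidated and only the recompression index applies:
S_c = C_r·H/(1+e₀)·log₁₀(σ'_f/σ'_0) = 0.076×6.1/2.24×log₁₀(109.87/40.066)
    = 0.20696 × 0.4381 = 0.09067 m

S_c ≈ 90.7 mm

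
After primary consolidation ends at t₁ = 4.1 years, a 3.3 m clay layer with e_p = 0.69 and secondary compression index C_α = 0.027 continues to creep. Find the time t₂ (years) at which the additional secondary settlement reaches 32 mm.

S_s = C_α·H/(1+e_p)·log₁₀(t₂/t₁) ⇒ log₁₀(t₂/t₁) = S_s·(1+e_p)/(C_α·H).
log₁₀(t₂/t₁) = 0.032 × (1+0.69) / (0.027×3.3) = 0.607
t₂ = t₁ × 10^0.607 = 4.1 × 4.045 = 16.59 years

t₂ ≈ 16.6 years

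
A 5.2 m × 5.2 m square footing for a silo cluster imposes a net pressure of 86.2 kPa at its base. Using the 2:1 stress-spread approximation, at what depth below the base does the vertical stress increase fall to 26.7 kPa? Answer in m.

z ≈ 4.14 m

2:1 spreading — at depth z the loaded area has grown by z in each plan dimension:
qB²/(B+z)² = Δσ_z ⇒ z = B(√(q/Δσ_z) − 1) = 5.2×(√(86.2/26.7) − 1) = 4.143 m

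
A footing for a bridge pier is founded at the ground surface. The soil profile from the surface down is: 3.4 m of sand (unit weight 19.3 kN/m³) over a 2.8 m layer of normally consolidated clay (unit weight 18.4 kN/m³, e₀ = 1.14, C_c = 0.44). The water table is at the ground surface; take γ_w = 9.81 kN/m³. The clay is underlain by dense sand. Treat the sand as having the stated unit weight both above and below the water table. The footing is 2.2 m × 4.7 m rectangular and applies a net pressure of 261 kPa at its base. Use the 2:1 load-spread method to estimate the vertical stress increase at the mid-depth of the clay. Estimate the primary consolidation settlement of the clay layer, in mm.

Mid-depth of clay below the ground surface: z = 3.4 + 2.8/2 = 4.8 m.
Total vertical stress at mid-clay: σ_v = 19.3×3.4 + 18.4×1.4 = 91.38 kPa.
Pore pressure: u = 9.81×(4.8 − 0) = 47.088 kPa.
Initial effective stress: σ'_0 = σ_v − u = 91.38 − 47.088 = 44.292 kPa.
Stress increase at mid-clay by the 2:1 spreading method:
Δσ = qBL/((B+z)(L+z)) = 261×2.2×4.7/((2.2+4.8)(4.7+4.8)) = 40.583 kPa
Final effective stress: σ'_f = σ'_0 + Δσ = 44.292 + 40.583 = 84.875 kPa.
Normally consolidated clay, so the full stress increment lies on the virgin compression line:
S_c = C_c·H/(1+e₀)·log₁₀(σ'_f/σ'_0) = 0.44×2.8/(1+1.14)×log₁₀(84.875/44.292)
    = 0.5757 × 0.28245 = 0.1626 m

S_c ≈ 163 mm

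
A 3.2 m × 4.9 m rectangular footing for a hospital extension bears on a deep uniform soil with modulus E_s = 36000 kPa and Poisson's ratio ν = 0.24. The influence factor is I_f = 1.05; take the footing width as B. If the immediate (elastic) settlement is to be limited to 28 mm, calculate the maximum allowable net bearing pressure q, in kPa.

S_e = q·B·(1−ν²)/E_s · I_f  ⇒  q = S_e·E_s / (B·(1−ν²)·I_f).
q = 0.028 × 36000 / (3.2 × 0.9424 × 1.05) = 318.3 kPa

q ≈ 318 kPa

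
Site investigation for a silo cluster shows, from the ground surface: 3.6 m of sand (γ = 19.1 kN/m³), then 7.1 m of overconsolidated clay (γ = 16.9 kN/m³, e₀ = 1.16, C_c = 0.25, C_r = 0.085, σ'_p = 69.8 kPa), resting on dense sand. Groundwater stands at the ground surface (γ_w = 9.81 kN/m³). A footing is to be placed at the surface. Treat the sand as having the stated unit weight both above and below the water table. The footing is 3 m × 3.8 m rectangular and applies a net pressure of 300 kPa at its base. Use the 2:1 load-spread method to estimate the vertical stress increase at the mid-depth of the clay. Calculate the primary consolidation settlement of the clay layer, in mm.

Mid-depth of clay below the ground surface: z = 3.6 + 7.1/2 = 7.15 m.
Total vertical stress at mid-clay: σ_v = 19.1×3.6 + 16.9×3.55 = 128.75 kPa.
Pore pressure: u = 9.81×(7.15 − 0) = 70.142 kPa.
Initial effective stress: σ'_0 = σ_v − u = 128.75 − 70.142 = 58.608 kPa.
Stress increase at mid-clay by the 2:1 spreading method:
Δσ = qBL/((B+z)(L+z)) = 300×3×3.8/((3+7.15)(3.8+7.15)) = 30.771 kPa
Final effective stress: σ'_f = 58.608 + 30.771 = 89.379 kPa.
σ'_f = 89.379 > σ'_p = 69.8 kPa, so the stress path crosses the preconsolidation pressure — recompression up to σ'_p, then virgin compression beyond:
S_c = H/(1+e₀)·[C_r·log₁₀(σ'_p/σ'_0) + C_c·log₁₀(σ'_f/σ'_p)]
    = 7.1/2.16 × [0.085×log₁₀(69.8/58.608) + 0.25×log₁₀(89.379/69.8)]
    = 3.287 × [0.0064514 + 0.026845] = 0.1094 m

S_c ≈ 109 mm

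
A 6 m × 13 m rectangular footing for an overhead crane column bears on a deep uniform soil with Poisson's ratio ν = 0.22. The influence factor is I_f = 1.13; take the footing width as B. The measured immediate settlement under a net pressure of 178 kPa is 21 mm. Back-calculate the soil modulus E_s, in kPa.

E_s ≈ 54700 kPa

S_e = q·B·(1−ν²)/E_s · I_f  ⇒  E_s = q·B·(1−ν²)·I_f / S_e.
E_s = 178 × 6 × 0.9516 × 1.13 / 0.021 = 54690 kPa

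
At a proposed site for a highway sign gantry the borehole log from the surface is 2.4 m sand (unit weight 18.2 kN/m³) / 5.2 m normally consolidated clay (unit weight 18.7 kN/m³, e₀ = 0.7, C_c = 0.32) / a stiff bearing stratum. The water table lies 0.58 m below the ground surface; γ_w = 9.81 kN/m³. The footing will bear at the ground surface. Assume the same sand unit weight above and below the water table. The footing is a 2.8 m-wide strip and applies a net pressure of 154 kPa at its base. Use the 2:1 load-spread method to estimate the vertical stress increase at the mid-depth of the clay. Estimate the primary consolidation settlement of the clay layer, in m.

S_c ≈ 0.321 m

Mid-depth of clay below the ground surface: z = 2.4 + 5.2/2 = 5 m.
Total vertical stress at mid-clay: σ_v = 18.2×2.4 + 18.7×2.6 = 92.3 kPa.
Pore pressure: u = 9.81×(5 − 0.58) = 43.36 kPa.
Initial effective stress: σ'_0 = σ_v − u = 92.3 − 43.36 = 48.94 kPa.
Stress increase at mid-clay by the 2:1 spreading method:
Δσ = qB/(B+z) = 154×2.8/(2.8+5) = 55.282 kPa
Final effective stress: σ'_f = σ'_0 + Δσ = 48.94 + 55.282 = 104.22 kPa.
Normally consolidated clay, so the full stress increment lies on the virgin compression line:
S_c = C_c·H/(1+e₀)·log₁₀(σ'_f/σ'_0) = 0.32×5.2/(1+0.7)×log₁₀(104.22/48.94)
    = 0.97882 × 0.32829 = 0.3213 m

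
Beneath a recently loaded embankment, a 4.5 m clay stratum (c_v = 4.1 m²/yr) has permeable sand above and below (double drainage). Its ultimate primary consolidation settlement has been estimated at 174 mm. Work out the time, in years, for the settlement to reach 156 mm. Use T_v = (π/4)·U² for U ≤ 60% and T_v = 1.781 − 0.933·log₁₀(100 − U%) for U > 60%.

Drainage path length: H_d = H/2 = 2.25 m (double drainage).
U = S(t)/S_ult = 156/174 = 0.8966.
U > 60%: T_v = 1.781 − 0.933·log₁₀(100 − 89.655) = 0.83426.
t = T_v·H_d²/c_v = 0.83426×2.25²/4.1 = 1.03 years.

t ≈ 1.03 years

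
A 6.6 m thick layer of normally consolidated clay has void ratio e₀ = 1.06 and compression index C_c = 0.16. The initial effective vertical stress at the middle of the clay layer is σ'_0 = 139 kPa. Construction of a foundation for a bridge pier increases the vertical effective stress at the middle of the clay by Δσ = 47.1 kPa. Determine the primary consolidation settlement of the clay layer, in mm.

S_c ≈ 65 mm

Final effective stress: σ'_f = σ'_0 + Δσ = 139 + 47.1 = 186.1 kPa.
Normally consolidated clay, so the full stress increment lies on the virgin compression line:
S_c = C_c·H/(1+e₀)·log₁₀(σ'_f/σ'_0) = 0.16×6.6/(1+1.06)×log₁₀(186.1/139)
    = 0.51262 × 0.12673 = 0.06496 m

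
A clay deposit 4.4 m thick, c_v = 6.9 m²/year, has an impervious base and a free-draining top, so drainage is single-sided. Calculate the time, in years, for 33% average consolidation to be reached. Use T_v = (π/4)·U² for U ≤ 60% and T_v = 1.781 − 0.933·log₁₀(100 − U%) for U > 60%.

Drainage path length: H_d = H = 4.4 m (single drainage).
U ≤ 60%: T_v = (π/4)·U² = (π/4)×0.33² = 0.08553.
t = T_v·H_d²/c_v = 0.08553×4.4²/6.9 = 0.24 years.

t ≈ 0.24 years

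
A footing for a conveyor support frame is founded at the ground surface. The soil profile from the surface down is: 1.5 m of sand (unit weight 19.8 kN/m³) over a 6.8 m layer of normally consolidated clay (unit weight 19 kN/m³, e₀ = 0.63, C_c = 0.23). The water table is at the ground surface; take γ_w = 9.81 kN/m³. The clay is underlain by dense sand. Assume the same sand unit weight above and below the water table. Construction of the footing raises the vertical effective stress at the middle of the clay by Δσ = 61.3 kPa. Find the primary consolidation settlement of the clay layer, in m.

S_c ≈ 0.352 m

Mid-depth of clay below the ground surface: z = 1.5 + 6.8/2 = 4.9 m.
Total vertical stress at mid-clay: σ_v = 19.8×1.5 + 19×3.4 = 94.3 kPa.
Pore pressure: u = 9.81×(4.9 − 0) = 48.069 kPa.
Initial effective stress: σ'_0 = σ_v − u = 94.3 − 48.069 = 46.231 kPa.
Final effective stress: σ'_f = σ'_0 + Δσ = 46.231 + 61.3 = 107.53 kPa.
Normally consolidated clay, so the full stress increment lies on the virgin compression line:
S_c = C_c·H/(1+e₀)·log₁₀(σ'_f/σ'_0) = 0.23×6.8/(1+0.63)×log₁₀(107.53/46.231)
    = 0.95951 × 0.3666 = 0.3518 m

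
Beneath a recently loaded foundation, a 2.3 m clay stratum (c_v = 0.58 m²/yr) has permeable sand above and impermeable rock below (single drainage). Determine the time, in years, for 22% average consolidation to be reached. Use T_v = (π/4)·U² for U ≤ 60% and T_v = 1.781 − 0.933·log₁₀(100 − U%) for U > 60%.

t ≈ 0.347 years

Drainage path length: H_d = H = 2.3 m (single drainage).
U ≤ 60%: T_v = (π/4)·U² = (π/4)×0.22² = 0.038013.
t = T_v·H_d²/c_v = 0.038013×2.3²/0.58 = 0.3467 years.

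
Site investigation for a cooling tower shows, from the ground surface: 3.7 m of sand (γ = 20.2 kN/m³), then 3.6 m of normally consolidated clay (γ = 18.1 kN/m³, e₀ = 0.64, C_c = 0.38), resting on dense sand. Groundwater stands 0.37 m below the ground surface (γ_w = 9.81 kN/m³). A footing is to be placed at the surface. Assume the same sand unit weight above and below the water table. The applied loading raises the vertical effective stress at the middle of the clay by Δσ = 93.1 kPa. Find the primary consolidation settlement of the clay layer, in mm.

Mid-depth of clay below the ground surface: z = 3.7 + 3.6/2 = 5.5 m.
Total vertical stress at mid-clay: σ_v = 20.2×3.7 + 18.1×1.8 = 107.32 kPa.
Pore pressure: u = 9.81×(5.5 − 0.37) = 50.325 kPa.
Initial effective stress: σ'_0 = σ_v − u = 107.32 − 50.325 = 56.995 kPa.
Final effective stress: σ'_f = σ'_0 + Δσ = 56.995 + 93.1 = 150.09 kPa.
Normally consolidated clay, so the full stress increment lies on the virgin compression line:
S_c = C_c·H/(1+e₀)·log₁₀(σ'_f/σ'_0) = 0.38×3.6/(1+0.64)×log₁₀(150.09/56.995)
    = 0.83415 × 0.42051 = 0.3508 m

S_c ≈ 351 mm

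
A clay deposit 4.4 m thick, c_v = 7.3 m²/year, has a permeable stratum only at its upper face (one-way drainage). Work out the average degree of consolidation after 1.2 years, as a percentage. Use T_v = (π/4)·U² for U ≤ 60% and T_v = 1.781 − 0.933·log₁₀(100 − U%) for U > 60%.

U ≈ 73.5 %

Drainage path length: H_d = H = 4.4 m (single drainage).
T_v = c_v·t/H_d² = 7.3×1.2/4.4² = 0.45248.
T_v = 0.45248 corresponds to the U > 60% branch:
U = 1 − 10^((1.781 − T_v)/0.933)/100 = 0.7346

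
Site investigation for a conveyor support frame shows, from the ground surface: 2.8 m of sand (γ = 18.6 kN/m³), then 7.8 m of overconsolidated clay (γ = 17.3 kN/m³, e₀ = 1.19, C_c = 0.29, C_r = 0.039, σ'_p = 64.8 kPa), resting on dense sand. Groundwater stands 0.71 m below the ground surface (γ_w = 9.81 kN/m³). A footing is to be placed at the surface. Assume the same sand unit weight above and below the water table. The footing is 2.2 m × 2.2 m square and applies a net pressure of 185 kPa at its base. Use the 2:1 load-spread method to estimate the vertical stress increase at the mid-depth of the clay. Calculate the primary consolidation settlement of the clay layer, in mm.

Mid-depth of clay below the ground surface: z = 2.8 + 7.8/2 = 6.7 m.
Total vertical stress at mid-clay: σ_v = 18.6×2.8 + 17.3×3.9 = 119.55 kPa.
Pore pressure: u = 9.81×(6.7 − 0.71) = 58.762 kPa.
Initial effective stress: σ'_0 = σ_v − u = 119.55 − 58.762 = 60.788 kPa.
Stress increase at mid-clay by the 2:1 spreading method:
Δσ = qBL/((B+z)(L+z)) = 185×2.2×2.2/((2.2+6.7)(2.2+6.7)) = 11.304 kPa
Final effective stress: σ'_f = 60.788 + 11.304 = 72.092 kPa.
σ'_f = 72.092 > σ'_p = 64.8 kPa, so the stress path crosses the preconsolidation pressure — recompression up to σ'_p, then virgin compression beyond:
S_c = H/(1+e₀)·[C_r·log₁₀(σ'_p/σ'_0) + C_c·log₁₀(σ'_f/σ'_p)]
    = 7.8/2.19 × [0.039×log₁₀(64.8/60.788) + 0.29×log₁₀(72.092/64.8)]
    = 3.5616 × [0.0010825 + 0.01343] = 0.05169 m

S_c ≈ 51.7 mm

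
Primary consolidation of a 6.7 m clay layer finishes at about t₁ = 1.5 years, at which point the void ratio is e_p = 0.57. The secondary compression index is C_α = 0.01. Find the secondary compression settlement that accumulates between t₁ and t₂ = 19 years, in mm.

Secondary compression: S_s = C_α·H/(1+e_p)·log₁₀(t₂/t₁)
S_s = 0.01×6.7/(1+0.57)×log₁₀(19/1.5)
    = 0.04268 × 1.103 = 0.04706 m

S_s ≈ 47.1 mm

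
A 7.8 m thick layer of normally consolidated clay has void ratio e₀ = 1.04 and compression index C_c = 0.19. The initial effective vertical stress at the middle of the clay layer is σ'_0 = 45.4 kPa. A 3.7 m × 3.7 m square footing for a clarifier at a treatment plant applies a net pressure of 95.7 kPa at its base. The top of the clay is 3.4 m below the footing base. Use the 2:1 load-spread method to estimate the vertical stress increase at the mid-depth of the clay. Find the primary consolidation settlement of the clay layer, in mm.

S_c ≈ 67.5 mm

Mid-depth of clay below the footing base: z = 3.4 + 7.8/2 = 7.3 m.
Stress increase at mid-clay by the 2:1 spreading method:
Δσ = qBL/((B+z)(L+z)) = 95.7×3.7×3.7/((3.7+7.3)(3.7+7.3)) = 10.828 kPa
Final effective stress: σ'_f = σ'_0 + Δσ = 45.4 + 10.828 = 56.228 kPa.
Normally consolidated clay, so the full stress increment lies on the virgin compression line:
S_c = C_c·H/(1+e₀)·log₁₀(σ'_f/σ'_0) = 0.19×7.8/(1+1.04)×log₁₀(56.228/45.4)
    = 0.72647 × 0.092897 = 0.06749 m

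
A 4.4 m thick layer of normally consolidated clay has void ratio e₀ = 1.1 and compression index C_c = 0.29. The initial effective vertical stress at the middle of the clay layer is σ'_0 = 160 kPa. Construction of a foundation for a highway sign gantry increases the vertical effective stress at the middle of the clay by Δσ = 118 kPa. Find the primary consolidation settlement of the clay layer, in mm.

Final effective stress: σ'_f = σ'_0 + Δσ = 160 + 118 = 278 kPa.
Normally consolidated clay, so the full stress increment lies on the virgin compression line:
S_c = C_c·H/(1+e₀)·log₁₀(σ'_f/σ'_0) = 0.29×4.4/(1+1.1)×log₁₀(278/160)
    = 0.60762 × 0.23992 = 0.1458 m

S_c ≈ 146 mm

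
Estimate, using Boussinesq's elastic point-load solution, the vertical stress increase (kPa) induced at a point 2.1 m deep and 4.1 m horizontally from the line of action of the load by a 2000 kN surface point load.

Δσ_z ≈ 4.26 kPa

Boussinesq vertical stress below a point load on an elastic half-space:
Δσ_z = 3P/(2πz²) · [1 + (r/z)²]^(−5/2)
r/z = 4.1/2.1 = 1.9524; [1+(r/z)²]^(−5/2) = 0.019689.
Δσ_z = 3×2000/(2π×2.1²) × 0.019689 = 216.54 × 0.019689 = 4.263 kPa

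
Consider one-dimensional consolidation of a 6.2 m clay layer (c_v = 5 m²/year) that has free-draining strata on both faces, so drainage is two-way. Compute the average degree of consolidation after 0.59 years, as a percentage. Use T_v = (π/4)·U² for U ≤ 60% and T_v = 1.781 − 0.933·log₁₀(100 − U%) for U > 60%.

U ≈ 62 %

Drainage path length: H_d = H/2 = 3.1 m (double drainage).
T_v = c_v·t/H_d² = 5×0.59/3.1² = 0.30697.
T_v = 0.30697 corresponds to the U > 60% branch:
U = 1 − 10^((1.781 − T_v)/0.933)/100 = 0.6199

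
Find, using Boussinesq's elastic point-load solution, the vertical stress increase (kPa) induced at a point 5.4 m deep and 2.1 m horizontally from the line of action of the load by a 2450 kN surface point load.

Boussinesq vertical stress below a point load on an elastic half-space:
Δσ_z = 3P/(2πz²) · [1 + (r/z)²]^(−5/2)
r/z = 2.1/5.4 = 0.38889; [1+(r/z)²]^(−5/2) = 0.70322.
Δσ_z = 3×2450/(2π×5.4²) × 0.70322 = 40.116 × 0.70322 = 28.21 kPa

Δσ_z ≈ 28.2 kPa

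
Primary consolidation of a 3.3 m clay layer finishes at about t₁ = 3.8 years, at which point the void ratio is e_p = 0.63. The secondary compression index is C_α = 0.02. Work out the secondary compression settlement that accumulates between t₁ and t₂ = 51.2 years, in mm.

S_s ≈ 45.7 mm

Secondary compression: S_s = C_α·H/(1+e_p)·log₁₀(t₂/t₁)
S_s = 0.02×3.3/(1+0.63)×log₁₀(51.2/3.8)
    = 0.04049 × 1.129 = 0.04573 m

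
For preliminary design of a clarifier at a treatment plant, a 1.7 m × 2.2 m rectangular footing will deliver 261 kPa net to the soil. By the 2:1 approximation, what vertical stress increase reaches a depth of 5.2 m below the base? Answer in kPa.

Δσ_z ≈ 19.1 kPa

By the 2:1 method the load spreads at 1 horizontal : 2 vertical, so at depth z the loaded area has grown by z in each plan dimension:
Δσ = qBL/((B+z)(L+z)) = 261×1.7×2.2/((1.7+5.2)(2.2+5.2)) = 19.118 kPa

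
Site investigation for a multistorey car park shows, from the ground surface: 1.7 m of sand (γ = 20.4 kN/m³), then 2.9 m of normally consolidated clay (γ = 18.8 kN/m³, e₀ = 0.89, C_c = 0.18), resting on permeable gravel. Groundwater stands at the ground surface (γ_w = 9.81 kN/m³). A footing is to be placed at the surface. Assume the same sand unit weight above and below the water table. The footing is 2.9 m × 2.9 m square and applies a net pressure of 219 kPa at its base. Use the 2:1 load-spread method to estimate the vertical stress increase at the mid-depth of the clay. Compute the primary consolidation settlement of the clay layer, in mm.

Mid-depth of clay below the ground surface: z = 1.7 + 2.9/2 = 3.15 m.
Total vertical stress at mid-clay: σ_v = 20.4×1.7 + 18.8×1.45 = 61.94 kPa.
Pore pressure: u = 9.81×(3.15 − 0) = 30.902 kPa.
Initial effective stress: σ'_0 = σ_v − u = 61.94 − 30.902 = 31.038 kPa.
Stress increase at mid-clay by the 2:1 spreading method:
Δσ = qBL/((B+z)(L+z)) = 219×2.9×2.9/((2.9+3.15)(2.9+3.15)) = 50.319 kPa
Final effective stress: σ'_f = σ'_0 + Δσ = 31.038 + 50.319 = 81.357 kPa.
Normally consolidated clay, so the full stress increment lies on the virgin compression line:
S_c = C_c·H/(1+e₀)·log₁₀(σ'_f/σ'_0) = 0.18×2.9/(1+0.89)×log₁₀(81.357/31.038)
    = 0.27619 × 0.4185 = 0.1156 m

S_c ≈ 116 mm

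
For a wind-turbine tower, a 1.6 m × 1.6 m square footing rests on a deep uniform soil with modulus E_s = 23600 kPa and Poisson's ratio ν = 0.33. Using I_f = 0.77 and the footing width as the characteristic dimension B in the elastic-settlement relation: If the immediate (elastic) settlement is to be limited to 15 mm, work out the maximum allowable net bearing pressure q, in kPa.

q ≈ 322 kPa

S_e = q·B·(1−ν²)/E_s · I_f  ⇒  q = S_e·E_s / (B·(1−ν²)·I_f).
q = 0.015 × 23600 / (1.6 × 0.8911 × 0.77) = 322.5 kPa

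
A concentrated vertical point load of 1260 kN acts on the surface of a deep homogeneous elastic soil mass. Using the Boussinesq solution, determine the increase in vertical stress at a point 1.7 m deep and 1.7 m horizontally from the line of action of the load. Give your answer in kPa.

Boussinesq vertical stress below a point load on an elastic half-space:
Δσ_z = 3P/(2πz²) · [1 + (r/z)²]^(−5/2)
r/z = 1.7/1.7 = 1; [1+(r/z)²]^(−5/2) = 0.17678.
Δσ_z = 3×1260/(2π×1.7²) × 0.17678 = 208.17 × 0.17678 = 36.8 kPa

Δσ_z ≈ 36.8 kPa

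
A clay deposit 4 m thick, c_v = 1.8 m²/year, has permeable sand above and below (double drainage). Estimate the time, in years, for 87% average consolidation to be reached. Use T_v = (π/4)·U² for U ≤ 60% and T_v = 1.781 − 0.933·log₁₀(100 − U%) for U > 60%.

t ≈ 1.65 years

Drainage path length: H_d = H/2 = 2 m (double drainage).
U > 60%: T_v = 1.781 − 0.933·log₁₀(100 − 87) = 0.74169.
t = T_v·H_d²/c_v = 0.74169×2²/1.8 = 1.648 years.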